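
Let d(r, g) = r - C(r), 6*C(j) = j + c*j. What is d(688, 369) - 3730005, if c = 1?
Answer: -11188639/3 ≈ -3.7295e+6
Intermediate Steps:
C(j) = j/3 (C(j) = (j + 1*j)/6 = (j + j)/6 = (2*j)/6 = j/3)
d(r, g) = 2*r/3 (d(r, g) = r - r/3 = 2*r/3)
d(688, 369) - 3730005 = (⅔)*688 - 3730005 = 1376/3 - 3730005 = -11188639/3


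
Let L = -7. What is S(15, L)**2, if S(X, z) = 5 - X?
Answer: 100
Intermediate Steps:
S(15, L)**2 = (5 - 1*15)**2 = (5 - 15)**2 = (-10)**2 = 100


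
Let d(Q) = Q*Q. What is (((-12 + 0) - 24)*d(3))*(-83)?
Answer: 26892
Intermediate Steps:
d(Q) = Q²
(((-12 + 0) - 24)*d(3))*(-83) = (((-12 + 0) - 24)*3²)*(-83) = ((-12 - 24)*9)*(-83) = -36*9*(-83) = -324*(-83) = 26892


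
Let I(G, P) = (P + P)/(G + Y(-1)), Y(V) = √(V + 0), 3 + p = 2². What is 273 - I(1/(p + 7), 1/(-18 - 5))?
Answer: 408151/1495 - 128*I/1495 ≈ 273.01 - 0.085619*I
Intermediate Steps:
p = 1 (p = -3 + 2² = -3 + 4 = 1)
Y(V) = √V
I(G, P) = 2*P/(I + G) (I(G, P) = (P + P)/(G + √(-1)) = (2*P)/(G + I) = (2*P)/(I + G) = 2*P/(I + G))
273 - I(1/(p + 7), 1/(-18 - 5)) = 273 - 2/((-18 - 5)*(I + 1/(1 + 7))) = 273 - 2/((-23)*(I + 1/8)) = 273 - 2*(-1)/(23*(I + ⅛)) = 273 - 2*(-1)/(23*(⅛ + I)) = 273 - 2*(-1)*64*(⅛ - I)/65/23 = 273 - (-16/1495 + 128*I/1495) = 273 + (16/1495 - 128*I/1495) = 408151/1495 - 128*I/1495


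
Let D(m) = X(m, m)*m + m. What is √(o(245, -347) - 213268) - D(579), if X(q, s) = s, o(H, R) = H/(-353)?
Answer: -335820 + I*√26575198697/353 ≈ -3.3582e+5 + 461.81*I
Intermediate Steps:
o(H, R) = -H/353 (o(H, R) = H*(-1/353) = -H/353)
D(m) = m + m² (D(m) = m*m + m = m² + m = m + m²)
√(o(245, -347) - 213268) - D(579) = √(-1/353*245 - 213268) - 579*(1 + 579) = √(-245/353 - 213268) - 579*580 = √(-75283849/353) - 1*335820 = I*√26575198697/353 - 335820 = -335820 + I*√26575198697/353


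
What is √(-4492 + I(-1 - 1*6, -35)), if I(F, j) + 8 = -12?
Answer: 4*I*√282 ≈ 67.171*I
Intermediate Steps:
I(F, j) = -20 (I(F, j) = -8 - 12 = -20)
√(-4492 + I(-1 - 1*6, -35)) = √(-4492 - 20) = √(-4512) = 4*I*√282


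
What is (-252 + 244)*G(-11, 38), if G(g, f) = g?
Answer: 88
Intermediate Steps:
(-252 + 244)*G(-11, 38) = (-252 + 244)*(-11) = -8*(-11) = 88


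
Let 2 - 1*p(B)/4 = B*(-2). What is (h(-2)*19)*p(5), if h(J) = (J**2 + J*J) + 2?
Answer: 9120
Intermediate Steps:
h(J) = 2 + 2*J**2 (h(J) = (J**2 + J**2) + 2 = 2*J**2 + 2 = 2 + 2*J**2)
p(B) = 8 + 8*B (p(B) = 8 - 4*B*(-2) = 8 - (-8)*B = 8 + 8*B)
(h(-2)*19)*p(5) = ((2 + 2*(-2)**2)*19)*(8 + 8*5) = ((2 + 2*4)*19)*(8 + 40) = ((2 + 8)*19)*48 = (10*19)*48 = 190*48 = 9120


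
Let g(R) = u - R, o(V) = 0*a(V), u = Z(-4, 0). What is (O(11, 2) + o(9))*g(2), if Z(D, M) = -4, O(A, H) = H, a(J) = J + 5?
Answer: -12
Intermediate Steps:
a(J) = 5 + J
u = -4
o(V) = 0 (o(V) = 0*(5 + V) = 0)
g(R) = -4 - R
(O(11, 2) + o(9))*g(2) = (2 + 0)*(-4 - 1*2) = 2*(-4 - 2) = 2*(-6) = -12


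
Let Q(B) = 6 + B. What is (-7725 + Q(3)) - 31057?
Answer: -38773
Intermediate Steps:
(-7725 + Q(3)) - 31057 = (-7725 + (6 + 3)) - 31057 = (-7725 + 9) - 31057 = -7716 - 31057 = -38773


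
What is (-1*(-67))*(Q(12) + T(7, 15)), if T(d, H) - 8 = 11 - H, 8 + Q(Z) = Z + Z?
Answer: 1340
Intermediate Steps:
Q(Z) = -8 + 2*Z (Q(Z) = -8 + (Z + Z) = -8 + 2*Z)
T(d, H) = 19 - H (T(d, H) = 8 + (11 - H) = 19 - H)
(-1*(-67))*(Q(12) + T(7, 15)) = (-1*(-67))*((-8 + 2*12) + (19 - 1*15)) = 67*((-8 + 24) + (19 - 15)) = 67*(16 + 4) = 67*20 = 1340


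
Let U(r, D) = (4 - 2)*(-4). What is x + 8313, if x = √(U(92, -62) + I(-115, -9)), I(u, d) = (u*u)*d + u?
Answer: 8313 + 2*I*√29787 ≈ 8313.0 + 345.18*I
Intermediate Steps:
U(r, D) = -8 (U(r, D) = 2*(-4) = -8)
I(u, d) = u + d*u² (I(u, d) = u²*d + u = d*u² + u = u + d*u²)
x = 2*I*√29787 (x = √(-8 - 115*(1 - 9*(-115))) = √(-8 - 115*(1 + 1035)) = √(-8 - 115*1036) = √(-8 - 119140) = √(-119148) = 2*I*√29787 ≈ 345.18*I)
x + 8313 = 2*I*√29787 + 8313 = 8313 + 2*I*√29787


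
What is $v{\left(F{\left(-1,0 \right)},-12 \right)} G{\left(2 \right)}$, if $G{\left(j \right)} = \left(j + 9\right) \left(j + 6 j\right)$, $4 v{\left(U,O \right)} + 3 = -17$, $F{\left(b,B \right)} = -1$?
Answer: $-770$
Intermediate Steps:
$v{\left(U,O \right)} = -5$ ($v{\left(U,O \right)} = - \frac{3}{4} + \frac{1}{4} \left(-17\right) = - \frac{3}{4} - \frac{17}{4} = -5$)
$G{\left(j \right)} = 7 j \left(9 + j\right)$ ($G{\left(j \right)} = \left(9 + j\right) 7 j = 7 j \left(9 + j\right)$)
$v{\left(F{\left(-1,0 \right)},-12 \right)} G{\left(2 \right)} = - 5 \cdot 7 \cdot 2 \left(9 + 2\right) = - 5 \cdot 7 \cdot 2 \cdot 11 = \left(-5\right) 154 = -770$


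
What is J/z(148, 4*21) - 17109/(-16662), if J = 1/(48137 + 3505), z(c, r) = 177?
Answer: 13032260314/12691770309 ≈ 1.0268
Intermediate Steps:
J = 1/51642 ≈ 1.9364e-5
J/z(148, 4*21) - 17109/(-16662) = (1/51642)/177 - 17109/(-16662) = (1/51642)*(1/177) - 17109*(-1/16662) = 1/9140634 + 5703/5554 = 13032260314/12691770309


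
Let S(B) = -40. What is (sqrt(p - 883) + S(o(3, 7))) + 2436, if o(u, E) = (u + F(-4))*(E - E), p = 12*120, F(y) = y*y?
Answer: 2396 + sqrt(557) ≈ 2419.6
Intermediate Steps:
F(y) = y**2
p = 1440
o(u, E) = 0 (o(u, E) = (u + (-4)**2)*(E - E) = (u + 16)*0 = (16 + u)*0 = 0)
(sqrt(p - 883) + S(o(3, 7))) + 2436 = (sqrt(1440 - 883) - 40) + 2436 = (sqrt(557) - 40) + 2436 = (-40 + sqrt(557)) + 2436 = 2396 + sqrt(557)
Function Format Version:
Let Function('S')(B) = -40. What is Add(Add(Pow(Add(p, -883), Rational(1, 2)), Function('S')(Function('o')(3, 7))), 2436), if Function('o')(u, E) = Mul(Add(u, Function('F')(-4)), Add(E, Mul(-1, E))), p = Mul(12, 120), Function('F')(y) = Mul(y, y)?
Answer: Add(2396, Pow(557, Rational(1, 2))) ≈ 2419.6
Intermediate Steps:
Function('F')(y) = Pow(y, 2)
p = 1440
Function('o')(u, E) = 0 (Function('o')(u, E) = Mul(Add(u, Pow(-4, 2)), Add(E, Mul(-1, E))) = Mul(Add(u, 16), 0) = Mul(Add(16, u), 0) = 0)
Add(Add(Pow(Add(p, -883), Rational(1, 2)), Function('S')(Function('o')(3, 7))), 2436) = Add(Add(Pow(Add(1440, -883), Rational(1, 2)), -40), 2436) = Add(Add(Pow(557, Rational(1, 2)), -40), 2436) = Add(Add(-40, Pow(557, Rational(1, 2))), 2436) = Add(2396, Pow(557, Rational(1, 2)))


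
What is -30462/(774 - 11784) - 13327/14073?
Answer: 46993576/25823955 ≈ 1.8198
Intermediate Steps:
-30462/(774 - 11784) - 13327/14073 = -30462/(-11010) - 13327*1/14073 = -30462*(-1/11010) - 13327/14073 = 5077/1835 - 13327/14073 = 46993576/25823955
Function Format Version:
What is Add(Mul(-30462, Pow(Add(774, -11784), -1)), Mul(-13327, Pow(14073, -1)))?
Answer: Rational(46993576, 25823955) ≈ 1.8198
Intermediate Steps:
Add(Mul(-30462, Pow(Add(774, -11784), -1)), Mul(-13327, Pow(14073, -1))) = Add(Mul(-30462, Pow(-11010, -1)), Mul(-13327, Rational(1, 14073))) = Add(Mul(-30462, Rational(-1, 11010)), Rational(-13327, 14073)) = Add(Rational(5077, 1835), Rational(-13327, 14073)) = Rational(46993576, 25823955)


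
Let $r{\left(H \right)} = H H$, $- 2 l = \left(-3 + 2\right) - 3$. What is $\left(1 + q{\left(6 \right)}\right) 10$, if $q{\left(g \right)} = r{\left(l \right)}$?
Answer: $50$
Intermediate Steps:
$l = 2$ ($l = - \frac{\left(-3 + 2\right) - 3}{2} = - \frac{-1 - 3}{2} = \left(- \frac{1}{2}\right) \left(-4\right) = 2$)
$r{\left(H \right)} = H^{2}$
$q{\left(g \right)} = 4$ ($q{\left(g \right)} = 2^{2} = 4$)
$\left(1 + q{\left(6 \right)}\right) 10 = \left(1 + 4\right) 10 = 5 \cdot 10 = 50$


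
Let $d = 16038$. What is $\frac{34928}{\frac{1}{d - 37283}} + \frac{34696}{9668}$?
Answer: $- \frac{1793523626446}{2417} \approx -7.4205 \cdot 10^{8}$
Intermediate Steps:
$\frac{34928}{\frac{1}{d - 37283}} + \frac{34696}{9668} = \frac{34928}{\frac{1}{16038 - 37283}} + \frac{34696}{9668} = \frac{34928}{\frac{1}{-21245}} + 34696 \cdot \frac{1}{9668} = \frac{34928}{- \frac{1}{21245}} + \frac{8674}{2417} = 34928 \left(-21245\right) + \frac{8674}{2417} = -742045360 + \frac{8674}{2417} = - \frac{1793523626446}{2417}$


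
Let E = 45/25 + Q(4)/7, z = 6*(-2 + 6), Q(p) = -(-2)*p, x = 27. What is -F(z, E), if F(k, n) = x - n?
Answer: -842/35 ≈ -24.057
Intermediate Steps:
Q(p) = 2*p
z = 24 (z = 6*4 = 24)
E = 103/35 (E = 45/25 + (2*4)/7 = 45*(1/25) + 8*(⅐) = 9/5 + 8/7 = 103/35 ≈ 2.9429)
F(k, n) = 27 - n
-F(z, E) = -(27 - 1*103/35) = -(27 - 103/35) = -1*842/35 = -842/35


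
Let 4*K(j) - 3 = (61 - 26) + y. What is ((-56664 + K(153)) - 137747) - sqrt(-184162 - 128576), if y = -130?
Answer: -194434 - I*sqrt(312738) ≈ -1.9443e+5 - 559.23*I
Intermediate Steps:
K(j) = -23 (K(j) = 3/4 + ((61 - 26) - 130)/4 = 3/4 + (35 - 130)/4 = 3/4 + (1/4)*(-95) = 3/4 - 95/4 = -23)
((-56664 + K(153)) - 137747) - sqrt(-184162 - 128576) = ((-56664 - 23) - 137747) - sqrt(-184162 - 128576) = (-56687 - 137747) - sqrt(-312738) = -194434 - I*sqrt(312738)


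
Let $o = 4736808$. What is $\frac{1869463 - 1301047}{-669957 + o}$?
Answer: $\frac{189472}{1355617} \approx 0.13977$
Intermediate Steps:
$\frac{1869463 - 1301047}{-669957 + o} = \frac{1869463 - 1301047}{-669957 + 4736808} = \frac{568416}{4066851} = 568416 \cdot \frac{1}{4066851} = \frac{189472}{1355617}$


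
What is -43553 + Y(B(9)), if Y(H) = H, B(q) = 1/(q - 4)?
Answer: -217764/5 ≈ -43553.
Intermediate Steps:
B(q) = 1/(-4 + q)
-43553 + Y(B(9)) = -43553 + 1/(-4 + 9) = -43553 + 1/5 = -217764/5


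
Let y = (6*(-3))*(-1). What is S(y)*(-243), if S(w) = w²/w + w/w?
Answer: -4617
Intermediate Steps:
y = 18 (y = -18*(-1) = 18)
S(w) = 1 + w (S(w) = w + 1 = 1 + w)
S(y)*(-243) = (1 + 18)*(-243) = 19*(-243) = -4617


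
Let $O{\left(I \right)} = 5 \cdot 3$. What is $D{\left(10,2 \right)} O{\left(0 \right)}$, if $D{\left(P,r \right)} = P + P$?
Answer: $300$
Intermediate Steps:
$D{\left(P,r \right)} = 2 P$
$O{\left(I \right)} = 15$
$D{\left(10,2 \right)} O{\left(0 \right)} = 2 \cdot 10 \cdot 15 = 20 \cdot 15 = 300$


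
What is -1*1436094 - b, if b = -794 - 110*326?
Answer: -1399440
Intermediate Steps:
b = -36654 (b = -794 - 35860 = -36654)
-1*1436094 - b = -1*1436094 - 1*(-36654) = -1436094 + 36654 = -1399440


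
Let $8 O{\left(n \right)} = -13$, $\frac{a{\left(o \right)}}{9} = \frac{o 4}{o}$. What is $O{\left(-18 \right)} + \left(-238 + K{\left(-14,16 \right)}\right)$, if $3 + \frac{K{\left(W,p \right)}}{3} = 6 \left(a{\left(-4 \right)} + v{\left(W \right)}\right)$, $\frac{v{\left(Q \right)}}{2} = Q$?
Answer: $- \frac{837}{8} \approx -104.63$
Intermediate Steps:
$v{\left(Q \right)} = 2 Q$
$a{\left(o \right)} = 36$ ($a{\left(o \right)} = 9 \frac{o 4}{o} = 9 \frac{4 o}{o} = 9 \cdot 4 = 36$)
$K{\left(W,p \right)} = 639 + 36 W$ ($K{\left(W,p \right)} = -9 + 3 \cdot 6 \left(36 + 2 W\right) = -9 + 3 \left(216 + 12 W\right) = -9 + \left(648 + 36 W\right) = 639 + 36 W$)
$O{\left(n \right)} = - \frac{13}{8}$ ($O{\left(n \right)} = \frac{1}{8} \left(-13\right) = - \frac{13}{8}$)
$O{\left(-18 \right)} + \left(-238 + K{\left(-14,16 \right)}\right) = - \frac{13}{8} + \left(-238 + \left(639 + 36 \left(-14\right)\right)\right) = - \frac{13}{8} + \left(-238 + \left(639 - 504\right)\right) = - \frac{13}{8} + \left(-238 + 135\right) = - \frac{13}{8} - 103 = - \frac{837}{8}$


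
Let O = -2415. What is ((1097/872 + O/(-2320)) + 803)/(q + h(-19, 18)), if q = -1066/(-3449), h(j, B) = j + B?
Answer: -140473634649/120522608 ≈ -1165.5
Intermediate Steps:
h(j, B) = B + j
q = 1066/3449 (q = -1066*(-1/3449) = 1066/3449 ≈ 0.30907)
((1097/872 + O/(-2320)) + 803)/(q + h(-19, 18)) = ((1097/872 - 2415/(-2320)) + 803)/(1066/3449 + (18 - 19)) = ((1097*(1/872) - 2415*(-1/2320)) + 803)/(1066/3449 - 1) = ((1097/872 + 483/464) + 803)/(-2383/3449) = (116273/50576 + 803)*(-3449/2383) = (40728801/50576)*(-3449/2383) = -140473634649/120522608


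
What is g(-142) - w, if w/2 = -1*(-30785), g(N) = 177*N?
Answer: -86704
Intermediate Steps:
w = 61570 (w = 2*(-1*(-30785)) = 2*30785 = 61570)
g(-142) - w = 177*(-142) - 1*61570 = -25134 - 61570 = -86704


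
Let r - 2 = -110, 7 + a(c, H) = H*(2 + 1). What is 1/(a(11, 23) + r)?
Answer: -1/46 ≈ -0.021739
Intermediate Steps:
a(c, H) = -7 + 3*H (a(c, H) = -7 + H*(2 + 1) = -7 + H*3 = -7 + 3*H)
r = -108 (r = 2 - 110 = -108)
1/(a(11, 23) + r) = 1/((-7 + 3*23) - 108) = 1/((-7 + 69) - 108) = 1/(62 - 108) = 1/(-46) = -1/46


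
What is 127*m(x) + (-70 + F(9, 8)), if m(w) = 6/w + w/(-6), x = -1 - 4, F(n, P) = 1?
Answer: -3467/30 ≈ -115.57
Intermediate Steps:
x = -5
m(w) = 6/w - w/6 (m(w) = 6/w + w*(-1/6) = 6/w - w/6)
127*m(x) + (-70 + F(9, 8)) = 127*(6/(-5) - 1/6*(-5)) + (-70 + 1) = 127*(6*(-1/5) + 5/6) - 69 = 127*(-6/5 + 5/6) - 69 = 127*(-11/30) - 69 = -1397/30 - 69 = -3467/30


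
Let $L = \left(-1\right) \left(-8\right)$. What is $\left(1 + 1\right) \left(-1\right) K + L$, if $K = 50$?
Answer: $-92$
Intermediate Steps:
$L = 8$
$\left(1 + 1\right) \left(-1\right) K + L = \left(1 + 1\right) \left(-1\right) 50 + 8 = 2 \left(-1\right) 50 + 8 = \left(-2\right) 50 + 8 = -100 + 8 = -92$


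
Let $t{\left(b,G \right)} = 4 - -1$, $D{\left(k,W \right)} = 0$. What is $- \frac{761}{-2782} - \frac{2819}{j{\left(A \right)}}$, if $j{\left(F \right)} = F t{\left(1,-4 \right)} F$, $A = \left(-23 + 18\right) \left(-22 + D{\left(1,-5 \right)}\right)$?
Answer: $\frac{19099021}{84155500} \approx 0.22695$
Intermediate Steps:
$t{\left(b,G \right)} = 5$ ($t{\left(b,G \right)} = 4 + 1 = 5$)
$A = 110$ ($A = \left(-23 + 18\right) \left(-22 + 0\right) = \left(-5\right) \left(-22\right) = 110$)
$j{\left(F \right)} = 5 F^{2}$ ($j{\left(F \right)} = F 5 F = 5 F F = 5 F^{2}$)
$- \frac{761}{-2782} - \frac{2819}{j{\left(A \right)}} = - \frac{761}{-2782} - \frac{2819}{5 \cdot 110^{2}} = \left(-761\right) \left(- \frac{1}{2782}\right) - \frac{2819}{5 \cdot 12100} = \frac{761}{2782} - \frac{2819}{60500} = \frac{19099021}{84155500}$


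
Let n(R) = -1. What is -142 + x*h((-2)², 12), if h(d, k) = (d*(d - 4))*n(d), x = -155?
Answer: -142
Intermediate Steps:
h(d, k) = -d*(-4 + d) (h(d, k) = (d*(d - 4))*(-1) = (d*(-4 + d))*(-1) = -d*(-4 + d))
-142 + x*h((-2)², 12) = -142 - 155*(-2)²*(4 - 1*(-2)²) = -142 - 620*(4 - 1*4) = -142 - 620*(4 - 4) = -142 - 620*0 = -142 - 155*0 = -142 + 0 = -142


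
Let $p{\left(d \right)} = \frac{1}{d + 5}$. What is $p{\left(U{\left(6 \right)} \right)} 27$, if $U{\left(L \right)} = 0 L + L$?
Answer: $\frac{27}{11} \approx 2.4545$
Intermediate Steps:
$U{\left(L \right)} = L$ ($U{\left(L \right)} = 0 + L = L$)
$p{\left(d \right)} = \frac{1}{5 + d}$
$p{\left(U{\left(6 \right)} \right)} 27 = \frac{1}{5 + 6} \cdot 27 = \frac{1}{11} \cdot 27 = \frac{27}{11}$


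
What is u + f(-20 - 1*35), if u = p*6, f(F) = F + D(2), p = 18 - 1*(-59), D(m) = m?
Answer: 409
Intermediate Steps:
p = 77 (p = 18 + 59 = 77)
f(F) = 2 + F (f(F) = F + 2 = 2 + F)
u = 462 (u = 77*6 = 462)
u + f(-20 - 1*35) = 462 + (2 + (-20 - 1*35)) = 462 + (2 + (-20 - 35)) = 462 + (2 - 55) = 462 - 53 = 409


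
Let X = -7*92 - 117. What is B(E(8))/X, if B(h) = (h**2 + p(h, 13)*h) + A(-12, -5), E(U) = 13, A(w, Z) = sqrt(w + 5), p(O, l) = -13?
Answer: -I*sqrt(7)/761 ≈ -0.0034767*I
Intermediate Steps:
A(w, Z) = sqrt(5 + w)
X = -761 (X = -644 - 117 = -761)
B(h) = h**2 - 13*h + I*sqrt(7) (B(h) = (h**2 - 13*h) + sqrt(5 - 12) = (h**2 - 13*h) + sqrt(-7) = (h**2 - 13*h) + I*sqrt(7) = h**2 - 13*h + I*sqrt(7))
B(E(8))/X = (13**2 - 13*13 + I*sqrt(7))/(-761) = (169 - 169 + I*sqrt(7))*(-1/761) = (I*sqrt(7))*(-1/761) = -I*sqrt(7)/761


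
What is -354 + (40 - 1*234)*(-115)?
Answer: 21956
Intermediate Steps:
-354 + (40 - 1*234)*(-115) = -354 + (40 - 234)*(-115) = -354 - 194*(-115) = -354 + 22310 = 21956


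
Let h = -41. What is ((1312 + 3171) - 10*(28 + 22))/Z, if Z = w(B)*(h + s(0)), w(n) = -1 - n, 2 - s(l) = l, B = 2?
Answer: 3983/117 ≈ 34.043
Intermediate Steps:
s(l) = 2 - l
Z = 117 (Z = (-1 - 1*2)*(-41 + (2 - 1*0)) = (-1 - 2)*(-41 + (2 + 0)) = -3*(-41 + 2) = -3*(-39) = 117)
((1312 + 3171) - 10*(28 + 22))/Z = ((1312 + 3171) - 10*(28 + 22))/117 = (4483 - 10*50)*(1/117) = (4483 - 500)*(1/117) = 3983*(1/117) = 3983/117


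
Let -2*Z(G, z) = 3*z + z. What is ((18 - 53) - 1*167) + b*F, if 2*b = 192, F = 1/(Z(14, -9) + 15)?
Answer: -2190/11 ≈ -199.09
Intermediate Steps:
Z(G, z) = -2*z (Z(G, z) = -(3*z + z)/2 = -2*z)
F = 1/33 (F = 1/(-2*(-9) + 15) = 1/(18 + 15) = 1/33 ≈ 0.030303)
b = 96 (b = (1/2)*192 = 96)
((18 - 53) - 1*167) + b*F = ((18 - 53) - 1*167) + 96*(1/33) = (-35 - 167) + 32/11 = -202 + 32/11 = -2190/11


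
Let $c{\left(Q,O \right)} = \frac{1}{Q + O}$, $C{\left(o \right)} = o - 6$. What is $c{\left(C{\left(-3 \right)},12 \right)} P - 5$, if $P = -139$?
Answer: $- \frac{154}{3} \approx -51.333$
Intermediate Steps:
$C{\left(o \right)} = -6 + o$ ($C{\left(o \right)} = o - 6 = -6 + o$)
$c{\left(Q,O \right)} = \frac{1}{O + Q}$
$c{\left(C{\left(-3 \right)},12 \right)} P - 5 = \frac{1}{12 - 9} \left(-139\right) - 5 = \frac{1}{3} \left(-139\right) - 5 = - \frac{139}{3} - 5 = - \frac{154}{3}$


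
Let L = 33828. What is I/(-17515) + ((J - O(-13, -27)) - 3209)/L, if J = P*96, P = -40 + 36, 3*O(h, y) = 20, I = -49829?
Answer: 4867701751/1777492260 ≈ 2.7385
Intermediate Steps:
O(h, y) = 20/3 (O(h, y) = (1/3)*20 = 20/3)
P = -4
J = -384 (J = -4*96 = -384)
I/(-17515) + ((J - O(-13, -27)) - 3209)/L = -49829/(-17515) + ((-384 - 1*20/3) - 3209)/33828 = -49829*(-1/17515) + ((-384 - 20/3) - 3209)*(1/33828) = 49829/17515 + (-1172/3 - 3209)*(1/33828) = 49829/17515 - 10799/3*1/33828 = 49829/17515 - 10799/101484 = 4867701751/1777492260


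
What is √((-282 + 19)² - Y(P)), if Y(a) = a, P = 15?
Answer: √69154 ≈ 262.97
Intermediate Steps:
√((-282 + 19)² - Y(P)) = √((-282 + 19)² - 1*15) = √((-263)² - 15) = √(69169 - 15) = √69154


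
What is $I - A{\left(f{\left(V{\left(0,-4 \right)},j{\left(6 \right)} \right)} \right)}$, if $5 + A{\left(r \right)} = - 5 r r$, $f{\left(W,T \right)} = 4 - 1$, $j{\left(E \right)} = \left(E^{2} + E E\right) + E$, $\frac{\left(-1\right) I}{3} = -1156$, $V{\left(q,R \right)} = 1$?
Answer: $3518$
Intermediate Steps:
$I = 3468$ ($I = \left(-3\right) \left(-1156\right) = 3468$)
$j{\left(E \right)} = E + 2 E^{2}$ ($j{\left(E \right)} = \left(E^{2} + E^{2}\right) + E = 2 E^{2} + E = E + 2 E^{2}$)
$f{\left(W,T \right)} = 3$ ($f{\left(W,T \right)} = 4 - 1 = 3$)
$A{\left(r \right)} = -5 - 5 r^{2}$ ($A{\left(r \right)} = -5 + - 5 r r = -5 - 5 r^{2}$)
$I - A{\left(f{\left(V{\left(0,-4 \right)},j{\left(6 \right)} \right)} \right)} = 3468 - \left(-5 - 5 \cdot 3^{2}\right) = 3468 - \left(-5 - 45\right) = 3468 - -50 = 3468 + 50 = 3518$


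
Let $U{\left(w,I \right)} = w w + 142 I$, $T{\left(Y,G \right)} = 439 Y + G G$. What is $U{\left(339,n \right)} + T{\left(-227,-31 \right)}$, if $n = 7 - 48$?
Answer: $10407$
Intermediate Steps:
$T{\left(Y,G \right)} = G^{2} + 439 Y$ ($T{\left(Y,G \right)} = 439 Y + G^{2} = G^{2} + 439 Y$)
$n = -41$ ($n = 7 - 48 = -41$)
$U{\left(w,I \right)} = w^{2} + 142 I$
$U{\left(339,n \right)} + T{\left(-227,-31 \right)} = \left(339^{2} + 142 \left(-41\right)\right) + \left(\left(-31\right)^{2} + 439 \left(-227\right)\right) = \left(114921 - 5822\right) + \left(961 - 99653\right) = 109099 - 98692 = 10407$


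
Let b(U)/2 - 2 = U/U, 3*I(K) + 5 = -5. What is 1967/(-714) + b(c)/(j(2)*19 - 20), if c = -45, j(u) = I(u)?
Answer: -36043/12750 ≈ -2.8269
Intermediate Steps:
I(K) = -10/3 (I(K) = -5/3 + (⅓)*(-5) = -5/3 - 5/3 = -10/3)
j(u) = -10/3
b(U) = 6 (b(U) = 4 + 2*(U/U) = 4 + 2*1 = 4 + 2 = 6)
1967/(-714) + b(c)/(j(2)*19 - 20) = 1967/(-714) + 6/(-10/3*19 - 20) = 1967*(-1/714) + 6/(-190/3 - 20) = -281/102 + 6/(-250/3) = -281/102 + 6*(-3/250) = -281/102 - 9/125 = -36043/12750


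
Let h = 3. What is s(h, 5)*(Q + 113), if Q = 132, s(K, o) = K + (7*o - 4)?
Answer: 8330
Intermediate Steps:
s(K, o) = -4 + K + 7*o (s(K, o) = K + (-4 + 7*o) = -4 + K + 7*o)
s(h, 5)*(Q + 113) = (-4 + 3 + 7*5)*(132 + 113) = (-4 + 3 + 35)*245 = 34*245 = 8330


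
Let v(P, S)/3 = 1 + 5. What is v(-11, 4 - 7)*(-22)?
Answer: -396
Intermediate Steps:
v(P, S) = 18 (v(P, S) = 3*(1 + 5) = 3*6 = 18)
v(-11, 4 - 7)*(-22) = 18*(-22) = -396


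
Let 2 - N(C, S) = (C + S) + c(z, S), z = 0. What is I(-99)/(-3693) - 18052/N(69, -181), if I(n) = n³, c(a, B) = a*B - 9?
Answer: 17560247/151413 ≈ 115.98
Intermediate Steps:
c(a, B) = -9 + B*a (c(a, B) = B*a - 9 = -9 + B*a)
N(C, S) = 11 - C - S (N(C, S) = 2 - ((C + S) + (-9 + S*0)) = 2 - ((C + S) + (-9 + 0)) = 2 - ((C + S) - 9) = 2 - (-9 + C + S) = 2 + (9 - C - S) = 11 - C - S)
I(-99)/(-3693) - 18052/N(69, -181) = (-99)³/(-3693) - 18052/(11 - 1*69 - 1*(-181)) = -970299*(-1/3693) - 18052/(11 - 69 + 181) = 323433/1231 - 18052/123 = 17560247/151413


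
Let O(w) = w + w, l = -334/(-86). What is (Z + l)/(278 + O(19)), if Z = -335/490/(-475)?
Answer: 7776731/632521400 ≈ 0.012295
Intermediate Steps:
l = 167/43 (l = -334*(-1/86) = 167/43 ≈ 3.8837)
Z = 67/46550 (Z = -335*1/490*(-1/475) = -67/98*(-1/475) = 67/46550 ≈ 0.0014393)
O(w) = 2*w
(Z + l)/(278 + O(19)) = (67/46550 + 167/43)/(278 + 2*19) = 7776731/(2001650*(278 + 38)) = (7776731/2001650)/316 = (7776731/2001650)*(1/316) = 7776731/632521400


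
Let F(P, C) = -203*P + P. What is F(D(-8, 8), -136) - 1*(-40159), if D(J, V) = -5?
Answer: 41169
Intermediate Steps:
F(P, C) = -202*P
F(D(-8, 8), -136) - 1*(-40159) = -202*(-5) - 1*(-40159) = 1010 + 40159 = 41169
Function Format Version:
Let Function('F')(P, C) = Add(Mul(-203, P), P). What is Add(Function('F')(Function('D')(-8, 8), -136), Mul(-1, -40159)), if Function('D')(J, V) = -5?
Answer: 41169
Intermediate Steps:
Function('F')(P, C) = Mul(-202, P)
Add(Function('F')(Function('D')(-8, 8), -136), Mul(-1, -40159)) = Add(Mul(-202, -5), Mul(-1, -40159)) = Add(1010, 40159) = 41169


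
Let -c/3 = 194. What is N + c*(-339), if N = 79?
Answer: 197377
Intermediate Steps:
c = -582 (c = -3*194 = -582)
N + c*(-339) = 79 - 582*(-339) = 79 + 197298 = 197377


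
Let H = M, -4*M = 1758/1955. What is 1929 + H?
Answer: 7541511/3910 ≈ 1928.8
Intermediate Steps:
M = -879/3910 (M = -879/(2*1955) = -¼*1758/1955 = -879/3910 ≈ -0.22481)
H = -879/3910 ≈ -0.22481
1929 + H = 1929 - 879/3910 = 7541511/3910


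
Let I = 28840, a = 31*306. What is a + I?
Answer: 38326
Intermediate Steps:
a = 9486
a + I = 9486 + 28840 = 38326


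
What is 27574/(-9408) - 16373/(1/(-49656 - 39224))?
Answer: 6845412443173/4704 ≈ 1.4552e+9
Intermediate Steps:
27574/(-9408) - 16373/(1/(-49656 - 39224)) = 27574*(-1/9408) - 16373/(1/(-88880)) = -13787/4704 - 16373/(-1/88880) = -13787/4704 - 16373*(-88880) = -13787/4704 + 1455232240 = 6845412443173/4704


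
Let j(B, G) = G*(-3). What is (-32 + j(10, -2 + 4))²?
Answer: 1444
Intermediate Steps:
j(B, G) = -3*G
(-32 + j(10, -2 + 4))² = (-32 - 3*(-2 + 4))² = (-32 - 3*2)² = (-32 - 6)² = (-38)² = 1444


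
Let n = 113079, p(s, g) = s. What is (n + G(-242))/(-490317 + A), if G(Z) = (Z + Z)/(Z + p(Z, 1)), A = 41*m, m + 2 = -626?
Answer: -2056/9383 ≈ -0.21912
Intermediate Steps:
m = -628 (m = -2 - 626 = -628)
A = -25748 (A = 41*(-628) = -25748)
G(Z) = 1 (G(Z) = (Z + Z)/(Z + Z) = (2*Z)/((2*Z)) = (2*Z)*(1/(2*Z)) = 1)
(n + G(-242))/(-490317 + A) = (113079 + 1)/(-490317 - 25748) = 113080/(-516065) = 113080*(-1/516065) = -2056/9383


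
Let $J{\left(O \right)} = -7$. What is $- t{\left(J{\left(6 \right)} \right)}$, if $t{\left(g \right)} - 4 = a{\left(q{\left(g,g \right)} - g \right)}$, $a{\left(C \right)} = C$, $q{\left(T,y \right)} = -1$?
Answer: $-10$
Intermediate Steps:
$t{\left(g \right)} = 3 - g$ ($t{\left(g \right)} = 4 - \left(1 + g\right) = 3 - g$)
$- t{\left(J{\left(6 \right)} \right)} = - (3 - -7) = - (3 + 7) = \left(-1\right) 10 = -10$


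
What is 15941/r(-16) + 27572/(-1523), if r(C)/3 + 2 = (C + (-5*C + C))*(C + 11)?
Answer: -44295415/1105698 ≈ -40.061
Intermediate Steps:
r(C) = -6 - 9*C*(11 + C) (r(C) = -6 + 3*((C + (-5*C + C))*(C + 11)) = -6 + 3*((C - 4*C)*(11 + C)) = -6 + 3*((-3*C)*(11 + C)) = -6 + 3*(-3*C*(11 + C)) = -6 - 9*C*(11 + C))
15941/r(-16) + 27572/(-1523) = 15941/(-6 - 99*(-16) - 9*(-16)²) + 27572/(-1523) = 15941/(-6 + 1584 - 9*256) + 27572*(-1/1523) = 15941/(-6 + 1584 - 2304) - 27572/1523 = 15941/(-726) - 27572/1523 = 15941*(-1/726) - 27572/1523 = -15941/726 - 27572/1523 = -44295415/1105698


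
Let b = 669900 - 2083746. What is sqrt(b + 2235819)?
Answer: sqrt(821973) ≈ 906.63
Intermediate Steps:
b = -1413846
sqrt(b + 2235819) = sqrt(-1413846 + 2235819) = sqrt(821973)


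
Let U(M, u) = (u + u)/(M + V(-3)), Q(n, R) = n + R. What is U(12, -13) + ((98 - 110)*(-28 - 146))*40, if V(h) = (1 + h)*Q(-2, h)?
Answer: 918707/11 ≈ 83519.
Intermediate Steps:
Q(n, R) = R + n
V(h) = (1 + h)*(-2 + h) (V(h) = (1 + h)*(h - 2) = (1 + h)*(-2 + h))
U(M, u) = 2*u/(10 + M) (U(M, u) = (u + u)/(M + (1 - 3)*(-2 - 3)) = (2*u)/(M - 2*(-5)) = (2*u)/(M + 10) = (2*u)/(10 + M) = 2*u/(10 + M))
U(12, -13) + ((98 - 110)*(-28 - 146))*40 = 2*(-13)/(10 + 12) + ((98 - 110)*(-28 - 146))*40 = 2*(-13)/22 - 12*(-174)*40 = 2*(-13)*(1/22) + 2088*40 = -13/11 + 83520 = 918707/11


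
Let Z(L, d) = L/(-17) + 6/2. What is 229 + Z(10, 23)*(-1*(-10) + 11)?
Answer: 4754/17 ≈ 279.65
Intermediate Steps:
Z(L, d) = 3 - L/17 (Z(L, d) = L*(-1/17) + 6*(½) = -L/17 + 3 = 3 - L/17)
229 + Z(10, 23)*(-1*(-10) + 11) = 229 + (3 - 1/17*10)*(-1*(-10) + 11) = 229 + (3 - 10/17)*(10 + 11) = 229 + (41/17)*21 = 229 + 861/17 = 4754/17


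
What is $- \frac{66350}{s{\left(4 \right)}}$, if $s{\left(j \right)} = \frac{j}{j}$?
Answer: $-66350$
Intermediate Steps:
$s{\left(j \right)} = 1$
$- \frac{66350}{s{\left(4 \right)}} = - \frac{66350}{1} = \left(-66350\right) 1 = -66350$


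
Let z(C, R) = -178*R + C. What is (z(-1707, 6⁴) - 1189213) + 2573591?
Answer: 1151983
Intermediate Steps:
z(C, R) = C - 178*R
(z(-1707, 6⁴) - 1189213) + 2573591 = ((-1707 - 178*6⁴) - 1189213) + 2573591 = ((-1707 - 178*1296) - 1189213) + 2573591 = ((-1707 - 230688) - 1189213) + 2573591 = (-232395 - 1189213) + 2573591 = -1421608 + 2573591 = 1151983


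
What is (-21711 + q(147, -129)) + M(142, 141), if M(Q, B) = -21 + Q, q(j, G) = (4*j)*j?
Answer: 64846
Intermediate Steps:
q(j, G) = 4*j²
(-21711 + q(147, -129)) + M(142, 141) = (-21711 + 4*147²) + (-21 + 142) = (-21711 + 4*21609) + 121 = (-21711 + 86436) + 121 = 64725 + 121 = 64846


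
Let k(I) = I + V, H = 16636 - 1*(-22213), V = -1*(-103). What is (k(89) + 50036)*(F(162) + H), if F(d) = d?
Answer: 1959444508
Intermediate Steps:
V = 103
H = 38849 (H = 16636 + 22213 = 38849)
k(I) = 103 + I (k(I) = I + 103 = 103 + I)
(k(89) + 50036)*(F(162) + H) = ((103 + 89) + 50036)*(162 + 38849) = (192 + 50036)*39011 = 50228*39011 = 1959444508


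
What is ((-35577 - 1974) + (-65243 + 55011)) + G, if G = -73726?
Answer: -121509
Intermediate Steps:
((-35577 - 1974) + (-65243 + 55011)) + G = ((-35577 - 1974) + (-65243 + 55011)) - 73726 = (-37551 - 10232) - 73726 = -47783 - 73726 = -121509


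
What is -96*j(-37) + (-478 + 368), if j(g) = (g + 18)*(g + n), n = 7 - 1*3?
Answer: -60302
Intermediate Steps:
n = 4 (n = 7 - 3 = 4)
j(g) = (4 + g)*(18 + g) (j(g) = (g + 18)*(g + 4) = (18 + g)*(4 + g) = (4 + g)*(18 + g))
-96*j(-37) + (-478 + 368) = -96*(72 + (-37)² + 22*(-37)) + (-478 + 368) = -96*(72 + 1369 - 814) - 110 = -96*627 - 110 = -60192 - 110 = -60302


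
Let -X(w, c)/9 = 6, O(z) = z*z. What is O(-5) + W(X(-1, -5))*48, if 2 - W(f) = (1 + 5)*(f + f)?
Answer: 31225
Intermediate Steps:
O(z) = z**2
X(w, c) = -54 (X(w, c) = -9*6 = -54)
W(f) = 2 - 12*f (W(f) = 2 - (1 + 5)*(f + f) = 2 - 6*2*f = 2 - 12*f)
O(-5) + W(X(-1, -5))*48 = (-5)**2 + (2 - 12*(-54))*48 = 25 + (2 + 648)*48 = 25 + 650*48 = 25 + 31200 = 31225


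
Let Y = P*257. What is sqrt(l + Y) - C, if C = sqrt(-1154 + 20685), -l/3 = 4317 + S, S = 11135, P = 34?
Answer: -sqrt(19531) + I*sqrt(37618) ≈ -139.75 + 193.95*I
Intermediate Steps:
Y = 8738 (Y = 34*257 = 8738)
l = -46356 (l = -3*(4317 + 11135) = -3*15452 = -46356)
C = sqrt(19531) ≈ 139.75
sqrt(l + Y) - C = sqrt(-46356 + 8738) - sqrt(19531) = sqrt(-37618) - sqrt(19531) = I*sqrt(37618) - sqrt(19531) = -sqrt(19531) + I*sqrt(37618)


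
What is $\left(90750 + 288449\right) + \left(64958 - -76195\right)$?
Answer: $520352$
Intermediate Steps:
$\left(90750 + 288449\right) + \left(64958 - -76195\right) = 379199 + \left(64958 + 76195\right) = 379199 + 141153 = 520352$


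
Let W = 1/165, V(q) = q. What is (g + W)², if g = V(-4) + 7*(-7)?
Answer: 76457536/27225 ≈ 2808.4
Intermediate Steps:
W = 1/165 ≈ 0.0060606
g = -53 (g = -4 + 7*(-7) = -4 - 49 = -53)
(g + W)² = (-53 + 1/165)² = (-8744/165)² = 76457536/27225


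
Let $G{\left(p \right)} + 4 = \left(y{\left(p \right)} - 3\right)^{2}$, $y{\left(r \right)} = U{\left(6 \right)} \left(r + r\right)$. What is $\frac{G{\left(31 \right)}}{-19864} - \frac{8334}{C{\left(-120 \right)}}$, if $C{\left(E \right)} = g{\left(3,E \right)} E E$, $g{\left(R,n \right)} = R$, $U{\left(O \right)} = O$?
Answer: $- \frac{41996729}{5959200} \approx -7.0474$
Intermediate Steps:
$y{\left(r \right)} = 12 r$ ($y{\left(r \right)} = 6 \left(r + r\right) = 6 \cdot 2 r = 12 r$)
$G{\left(p \right)} = -4 + \left(-3 + 12 p\right)^{2}$ ($G{\left(p \right)} = -4 + \left(12 p - 3\right)^{2} = -4 + \left(-3 + 12 p\right)^{2}$)
$C{\left(E \right)} = 3 E^{2}$ ($C{\left(E \right)} = 3 E E = 3 E^{2}$)
$\frac{G{\left(31 \right)}}{-19864} - \frac{8334}{C{\left(-120 \right)}} = \frac{-4 + 9 \left(-1 + 4 \cdot 31\right)^{2}}{-19864} - \frac{8334}{3 \left(-120\right)^{2}} = \left(-4 + 9 \left(-1 + 124\right)^{2}\right) \left(- \frac{1}{19864}\right) - \frac{8334}{3 \cdot 14400} = \left(-4 + 9 \cdot 123^{2}\right) \left(- \frac{1}{19864}\right) - \frac{8334}{43200} = \left(-4 + 9 \cdot 15129\right) \left(- \frac{1}{19864}\right) - \frac{463}{2400} = \left(-4 + 136161\right) \left(- \frac{1}{19864}\right) - \frac{463}{2400} = 136157 \left(- \frac{1}{19864}\right) - \frac{463}{2400} = - \frac{136157}{19864} - \frac{463}{2400} = - \frac{41996729}{5959200}$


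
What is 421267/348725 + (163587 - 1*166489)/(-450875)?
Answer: 7638030343/6289255375 ≈ 1.2145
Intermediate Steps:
421267/348725 + (163587 - 1*166489)/(-450875) = 421267*(1/348725) + (163587 - 166489)*(-1/450875) = 421267/348725 - 2902*(-1/450875) = 421267/348725 + 2902/450875 = 7638030343/6289255375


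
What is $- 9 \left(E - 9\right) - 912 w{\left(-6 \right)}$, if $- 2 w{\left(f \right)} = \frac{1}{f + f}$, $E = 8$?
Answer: $-29$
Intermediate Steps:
$w{\left(f \right)} = - \frac{1}{4 f}$ ($w{\left(f \right)} = - \frac{1}{2 \left(f + f\right)} = - \frac{1}{2 \cdot 2 f} = - \frac{\frac{1}{2} \frac{1}{f}}{2} = - \frac{1}{4 f}$)
$- 9 \left(E - 9\right) - 912 w{\left(-6 \right)} = - 9 \left(8 - 9\right) - 912 \left(- \frac{1}{4 \left(-6\right)}\right) = \left(-9\right) \left(-1\right) - 912 \left(\left(- \frac{1}{4}\right) \left(- \frac{1}{6}\right)\right) = 9 - 38 = -29$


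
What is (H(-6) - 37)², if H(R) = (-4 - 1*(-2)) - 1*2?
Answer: 1681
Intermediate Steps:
H(R) = -4 (H(R) = (-4 + 2) - 2 = -2 - 2 = -4)
(H(-6) - 37)² = (-4 - 37)² = (-41)² = 1681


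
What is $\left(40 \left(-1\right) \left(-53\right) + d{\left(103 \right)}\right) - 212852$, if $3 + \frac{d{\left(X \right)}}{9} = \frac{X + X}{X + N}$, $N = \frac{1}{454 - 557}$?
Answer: $- \frac{372590085}{1768} \approx -2.1074 \cdot 10^{5}$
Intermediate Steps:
$N = - \frac{1}{103}$ ($N = \frac{1}{-103} = - \frac{1}{103} \approx -0.0097087$)
$d{\left(X \right)} = -27 + \frac{18 X}{- \frac{1}{103} + X}$ ($d{\left(X \right)} = -27 + 9 \frac{X + X}{X - \frac{1}{103}} = -27 + 9 \frac{2 X}{- \frac{1}{103} + X} = -27 + \frac{18 X}{- \frac{1}{103} + X}$)
$\left(40 \left(-1\right) \left(-53\right) + d{\left(103 \right)}\right) - 212852 = \left(40 \left(-1\right) \left(-53\right) + \frac{9 \left(3 - 10609\right)}{-1 + 103 \cdot 103}\right) - 212852 = \left(\left(-40\right) \left(-53\right) + \frac{9 \left(3 - 10609\right)}{-1 + 10609}\right) - 212852 = \left(2120 + 9 \cdot \frac{1}{10608} \left(-10606\right)\right) - 212852 = \left(2120 - \frac{15909}{1768}\right) - 212852 = \frac{3732251}{1768} - 212852 = - \frac{372590085}{1768}$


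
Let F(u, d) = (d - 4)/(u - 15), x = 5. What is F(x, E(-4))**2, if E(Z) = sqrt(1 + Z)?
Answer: (4 - I*sqrt(3))**2/100 ≈ 0.13 - 0.13856*I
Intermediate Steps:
F(u, d) = (-4 + d)/(-15 + u)
F(x, E(-4))**2 = ((-4 + sqrt(1 - 4))/(-15 + 5))**2 = ((-4 + sqrt(-3))/(-10))**2 = (-(-4 + I*sqrt(3))/10)**2 = (2/5 - I*sqrt(3)/10)**2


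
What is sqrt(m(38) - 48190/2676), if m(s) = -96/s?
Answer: I*sqrt(13271021238)/25422 ≈ 4.5315*I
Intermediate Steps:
sqrt(m(38) - 48190/2676) = sqrt(-96/38 - 48190/2676) = sqrt(-96*1/38 - 48190*1/2676) = sqrt(-48/19 - 24095/1338) = sqrt(-522029/25422) = I*sqrt(13271021238)/25422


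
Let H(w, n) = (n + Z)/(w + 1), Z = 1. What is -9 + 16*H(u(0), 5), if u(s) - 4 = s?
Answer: 51/5 ≈ 10.200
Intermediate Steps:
u(s) = 4 + s
H(w, n) = (1 + n)/(1 + w) (H(w, n) = (n + 1)/(w + 1) = (1 + n)/(1 + w))
-9 + 16*H(u(0), 5) = -9 + 16*((1 + 5)/(1 + (4 + 0))) = -9 + 16*(6/(1 + 4)) = -9 + 16*(6/5) = -9 + 96/5 = 51/5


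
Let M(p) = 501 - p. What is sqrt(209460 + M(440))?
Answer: sqrt(209521) ≈ 457.73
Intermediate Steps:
sqrt(209460 + M(440)) = sqrt(209460 + (501 - 1*440)) = sqrt(209460 + (501 - 440)) = sqrt(209460 + 61) = sqrt(209521)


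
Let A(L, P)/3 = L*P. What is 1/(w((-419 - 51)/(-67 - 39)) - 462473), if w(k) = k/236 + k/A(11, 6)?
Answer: -1238292/572676565121 ≈ -2.1623e-6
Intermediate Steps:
A(L, P) = 3*L*P (A(L, P) = 3*(L*P) = 3*L*P)
w(k) = 217*k/23364 (w(k) = k/236 + k/((3*11*6)) = k*(1/236) + k/198 = k/236 + k*(1/198) = k/236 + k/198 = 217*k/23364)
1/(w((-419 - 51)/(-67 - 39)) - 462473) = 1/(217*((-419 - 51)/(-67 - 39))/23364 - 462473) = 1/(217*(-470/(-106))/23364 - 462473) = 1/(217*(-470*(-1/106))/23364 - 462473) = 1/((217/23364)*(235/53) - 462473) = 1/(50995/1238292 - 462473) = 1/(-572676565121/1238292) = -1238292/572676565121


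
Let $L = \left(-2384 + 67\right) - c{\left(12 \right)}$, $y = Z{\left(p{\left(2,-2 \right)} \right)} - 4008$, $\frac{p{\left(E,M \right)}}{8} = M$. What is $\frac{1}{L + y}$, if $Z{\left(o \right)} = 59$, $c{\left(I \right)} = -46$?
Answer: $- \frac{1}{6220} \approx -0.00016077$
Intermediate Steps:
$p{\left(E,M \right)} = 8 M$
$y = -3949$ ($y = 59 - 4008 = -3949$)
$L = -2271$ ($L = \left(-2384 + 67\right) - -46 = -2317 + 46 = -2271$)
$\frac{1}{L + y} = \frac{1}{-2271 - 3949} = \frac{1}{-6220} = - \frac{1}{6220}$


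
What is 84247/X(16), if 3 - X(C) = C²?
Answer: -84247/253 ≈ -332.99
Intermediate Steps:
X(C) = 3 - C²
84247/X(16) = 84247/(3 - 1*16²) = 84247/(3 - 1*256) = 84247/(3 - 256) = 84247/(-253) = 84247*(-1/253) = -84247/253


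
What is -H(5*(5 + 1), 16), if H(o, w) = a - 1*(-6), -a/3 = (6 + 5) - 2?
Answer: 21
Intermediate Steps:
a = -27 (a = -3*((6 + 5) - 2) = -3*(11 - 2) = -3*9 = -27)
H(o, w) = -21 (H(o, w) = -27 - 1*(-6) = -27 + 6 = -21)
-H(5*(5 + 1), 16) = -1*(-21) = 21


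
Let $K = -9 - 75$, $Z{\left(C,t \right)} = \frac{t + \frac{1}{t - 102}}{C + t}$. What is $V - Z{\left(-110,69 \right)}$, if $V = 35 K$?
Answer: $- \frac{3975544}{1353} \approx -2938.3$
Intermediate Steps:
$Z{\left(C,t \right)} = \frac{t + \frac{1}{-102 + t}}{C + t}$
$K = -84$
$V = -2940$ ($V = 35 \left(-84\right) = -2940$)
$V - Z{\left(-110,69 \right)} = -2940 - \frac{1 + 69^{2} - 7038}{69^{2} - -11220 - 7038 - 7590} = -2940 - \frac{1 + 4761 - 7038}{4761 + 11220 - 7038 - 7590} = -2940 - \frac{1}{1353} \left(-2276\right) = -2940 - - \frac{2276}{1353} = -2940 + \frac{2276}{1353} = - \frac{3975544}{1353}$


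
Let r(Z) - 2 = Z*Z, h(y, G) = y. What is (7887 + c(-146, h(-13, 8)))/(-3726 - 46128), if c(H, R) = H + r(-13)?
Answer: -3956/24927 ≈ -0.15870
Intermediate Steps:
r(Z) = 2 + Z² (r(Z) = 2 + Z*Z = 2 + Z²)
c(H, R) = 171 + H (c(H, R) = H + (2 + (-13)²) = H + (2 + 169) = H + 171 = 171 + H)
(7887 + c(-146, h(-13, 8)))/(-3726 - 46128) = (7887 + (171 - 146))/(-3726 - 46128) = (7887 + 25)/(-49854) = 7912*(-1/49854) = -3956/24927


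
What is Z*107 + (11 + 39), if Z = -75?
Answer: -7975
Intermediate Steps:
Z*107 + (11 + 39) = -75*107 + (11 + 39) = -8025 + 50 = -7975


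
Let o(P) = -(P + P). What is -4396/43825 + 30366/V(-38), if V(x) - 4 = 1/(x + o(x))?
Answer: 5618816168/745025 ≈ 7541.8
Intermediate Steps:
o(P) = -2*P
V(x) = 4 - 1/x (V(x) = 4 + 1/(x - 2*x) = 4 + 1/(-x) = 4 - 1/x)
-4396/43825 + 30366/V(-38) = -4396/43825 + 30366/(4 - 1/(-38)) = -4396*1/43825 + 30366/(4 - 1*(-1/38)) = -4396/43825 + 30366/(4 + 1/38) = -4396/43825 + 30366/(153/38) = -4396/43825 + 30366*(38/153) = -4396/43825 + 128212/17 = 5618816168/745025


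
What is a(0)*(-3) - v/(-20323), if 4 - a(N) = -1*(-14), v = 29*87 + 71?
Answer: 612284/20323 ≈ 30.128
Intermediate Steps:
v = 2594 (v = 2523 + 71 = 2594)
a(N) = -10 (a(N) = 4 - (-1)*(-14) = 4 - 1*14 = 4 - 14 = -10)
a(0)*(-3) - v/(-20323) = -10*(-3) - 2594/(-20323) = 30 - 2594*(-1)/20323 = 30 - 1*(-2594/20323) = 30 + 2594/20323 = 612284/20323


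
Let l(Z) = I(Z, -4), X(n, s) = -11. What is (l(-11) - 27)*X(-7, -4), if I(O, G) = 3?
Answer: 264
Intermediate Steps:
l(Z) = 3
(l(-11) - 27)*X(-7, -4) = (3 - 27)*(-11) = -24*(-11) = 264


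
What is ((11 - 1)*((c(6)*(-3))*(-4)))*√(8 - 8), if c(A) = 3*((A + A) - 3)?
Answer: 0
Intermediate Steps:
c(A) = -9 + 6*A (c(A) = 3*(2*A - 3) = 3*(-3 + 2*A) = -9 + 6*A)
((11 - 1)*((c(6)*(-3))*(-4)))*√(8 - 8) = ((11 - 1)*(((-9 + 6*6)*(-3))*(-4)))*√(8 - 8) = (10*(((-9 + 36)*(-3))*(-4)))*√0 = (10*((27*(-3))*(-4)))*0 = (10*(-81*(-4)))*0 = (10*324)*0 = 3240*0 = 0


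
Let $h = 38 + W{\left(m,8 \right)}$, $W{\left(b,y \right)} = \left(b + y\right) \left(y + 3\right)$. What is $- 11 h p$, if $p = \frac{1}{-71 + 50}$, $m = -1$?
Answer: $\frac{1265}{21} \approx 60.238$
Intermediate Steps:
$W{\left(b,y \right)} = \left(3 + y\right) \left(b + y\right)$ ($W{\left(b,y \right)} = \left(b + y\right) \left(3 + y\right) = \left(3 + y\right) \left(b + y\right)$)
$h = 115$ ($h = 38 + \left(8^{2} + 3 \left(-1\right) + 3 \cdot 8 - 8\right) = 38 + \left(64 - 3 + 24 - 8\right) = 38 + 77 = 115$)
$p = - \frac{1}{21}$ ($p = \frac{1}{-21} = - \frac{1}{21} \approx -0.047619$)
$- 11 h p = \left(-11\right) 115 \left(- \frac{1}{21}\right) = \left(-1265\right) \left(- \frac{1}{21}\right) = \frac{1265}{21}$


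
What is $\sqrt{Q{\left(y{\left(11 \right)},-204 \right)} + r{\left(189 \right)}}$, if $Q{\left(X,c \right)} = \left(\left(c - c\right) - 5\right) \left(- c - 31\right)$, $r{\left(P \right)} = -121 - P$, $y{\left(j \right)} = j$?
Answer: $5 i \sqrt{47} \approx 34.278 i$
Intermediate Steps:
$Q{\left(X,c \right)} = 155 + 5 c$ ($Q{\left(X,c \right)} = \left(0 - 5\right) \left(-31 - c\right) = - 5 \left(-31 - c\right) = 155 + 5 c$)
$\sqrt{Q{\left(y{\left(11 \right)},-204 \right)} + r{\left(189 \right)}} = \sqrt{\left(155 + 5 \left(-204\right)\right) - 310} = \sqrt{\left(155 - 1020\right) - 310} = \sqrt{-865 - 310} = \sqrt{-1175} = 5 i \sqrt{47}$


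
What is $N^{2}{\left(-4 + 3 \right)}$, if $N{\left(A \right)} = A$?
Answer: $1$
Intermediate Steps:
$N^{2}{\left(-4 + 3 \right)} = \left(-4 + 3\right)^{2} = \left(-1\right)^{2} = 1$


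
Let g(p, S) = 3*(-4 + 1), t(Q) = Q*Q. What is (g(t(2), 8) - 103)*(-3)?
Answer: 336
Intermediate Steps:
t(Q) = Q²
g(p, S) = -9 (g(p, S) = 3*(-3) = -9)
(g(t(2), 8) - 103)*(-3) = (-9 - 103)*(-3) = -112*(-3) = 336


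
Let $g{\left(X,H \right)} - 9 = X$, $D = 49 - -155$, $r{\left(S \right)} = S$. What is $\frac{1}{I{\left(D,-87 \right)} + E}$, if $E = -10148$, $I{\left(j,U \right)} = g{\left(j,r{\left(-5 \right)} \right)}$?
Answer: $- \frac{1}{9935} \approx -0.00010065$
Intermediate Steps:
$D = 204$ ($D = 49 + 155 = 204$)
$g{\left(X,H \right)} = 9 + X$
$I{\left(j,U \right)} = 9 + j$
$\frac{1}{I{\left(D,-87 \right)} + E} = \frac{1}{\left(9 + 204\right) - 10148} = \frac{1}{213 - 10148} = \frac{1}{-9935} = - \frac{1}{9935}$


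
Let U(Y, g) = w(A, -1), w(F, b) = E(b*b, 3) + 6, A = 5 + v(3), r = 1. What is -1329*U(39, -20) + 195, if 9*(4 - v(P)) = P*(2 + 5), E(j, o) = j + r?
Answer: -10437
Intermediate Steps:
E(j, o) = 1 + j (E(j, o) = j + 1 = 1 + j)
v(P) = 4 - 7*P/9 (v(P) = 4 - P*(2 + 5)/9 = 4 - P*7/9 = 4 - 7*P/9)
A = 20/3 (A = 5 + (4 - 7/9*3) = 5 + (4 - 7/3) = 5 + 5/3 = 20/3 ≈ 6.6667)
w(F, b) = 7 + b² (w(F, b) = (1 + b*b) + 6 = (1 + b²) + 6 = 7 + b²)
U(Y, g) = 8 (U(Y, g) = 7 + (-1)² = 7 + 1 = 8)
-1329*U(39, -20) + 195 = -1329*8 + 195 = -10632 + 195 = -10437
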